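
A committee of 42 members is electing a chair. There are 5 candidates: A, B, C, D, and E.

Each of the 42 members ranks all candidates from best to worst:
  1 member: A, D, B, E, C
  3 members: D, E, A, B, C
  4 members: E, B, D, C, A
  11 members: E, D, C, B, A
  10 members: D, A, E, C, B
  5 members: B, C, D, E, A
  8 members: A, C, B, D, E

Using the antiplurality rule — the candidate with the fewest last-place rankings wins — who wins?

D

Last-place votes: A 20, B 10, C 4, D 0, E 8.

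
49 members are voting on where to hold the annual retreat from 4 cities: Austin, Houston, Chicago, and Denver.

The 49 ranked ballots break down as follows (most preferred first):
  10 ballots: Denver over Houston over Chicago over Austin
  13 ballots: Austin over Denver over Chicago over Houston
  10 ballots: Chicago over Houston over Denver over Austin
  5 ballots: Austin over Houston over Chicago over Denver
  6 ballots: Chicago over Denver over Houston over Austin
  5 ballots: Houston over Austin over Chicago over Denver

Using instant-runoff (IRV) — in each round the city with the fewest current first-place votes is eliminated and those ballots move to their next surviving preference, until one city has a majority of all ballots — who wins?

Round 1: Austin 18, Houston 5, Chicago 16, Denver 10. Houston eliminated.
Round 2: Austin 23, Chicago 16, Denver 10. Denver eliminated.
Round 3: Austin 23, Chicago 26. Chicago has a majority (≥25).

Chicago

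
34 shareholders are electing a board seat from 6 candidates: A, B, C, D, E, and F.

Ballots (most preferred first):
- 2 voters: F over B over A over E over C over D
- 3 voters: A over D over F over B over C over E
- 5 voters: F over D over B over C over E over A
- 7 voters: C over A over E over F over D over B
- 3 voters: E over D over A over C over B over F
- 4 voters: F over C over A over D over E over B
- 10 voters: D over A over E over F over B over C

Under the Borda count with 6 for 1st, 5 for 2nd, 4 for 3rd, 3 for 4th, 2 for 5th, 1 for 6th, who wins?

A

A: 2×4 + 3×6 + 5×1 + 7×5 + 3×4 + 4×4 + 10×5 = 144
B: 2×5 + 3×3 + 5×4 + 7×1 + 3×2 + 4×1 + 10×2 = 76
C: 2×2 + 3×2 + 5×3 + 7×6 + 3×3 + 4×5 + 10×1 = 106
D: 2×1 + 3×5 + 5×5 + 7×2 + 3×5 + 4×3 + 10×6 = 143
E: 2×3 + 3×1 + 5×2 + 7×4 + 3×6 + 4×2 + 10×4 = 113
F: 2×6 + 3×4 + 5×6 + 7×3 + 3×1 + 4×6 + 10×3 = 132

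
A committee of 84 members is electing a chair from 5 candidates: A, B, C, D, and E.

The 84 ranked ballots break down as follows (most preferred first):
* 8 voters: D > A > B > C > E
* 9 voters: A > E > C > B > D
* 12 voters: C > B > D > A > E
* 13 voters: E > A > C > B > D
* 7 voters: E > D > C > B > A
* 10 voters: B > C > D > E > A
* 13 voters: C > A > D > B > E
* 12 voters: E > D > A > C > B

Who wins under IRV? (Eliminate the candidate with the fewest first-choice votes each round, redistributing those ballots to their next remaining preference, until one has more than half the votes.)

C

Round 1: A 9, B 10, C 25, D 8, E 32. D eliminated.
Round 2: A 17, B 10, C 25, E 32. B eliminated.
Round 3: A 17, C 35, E 32. A eliminated.
Round 4: C 43, E 41. C has a majority (≥43).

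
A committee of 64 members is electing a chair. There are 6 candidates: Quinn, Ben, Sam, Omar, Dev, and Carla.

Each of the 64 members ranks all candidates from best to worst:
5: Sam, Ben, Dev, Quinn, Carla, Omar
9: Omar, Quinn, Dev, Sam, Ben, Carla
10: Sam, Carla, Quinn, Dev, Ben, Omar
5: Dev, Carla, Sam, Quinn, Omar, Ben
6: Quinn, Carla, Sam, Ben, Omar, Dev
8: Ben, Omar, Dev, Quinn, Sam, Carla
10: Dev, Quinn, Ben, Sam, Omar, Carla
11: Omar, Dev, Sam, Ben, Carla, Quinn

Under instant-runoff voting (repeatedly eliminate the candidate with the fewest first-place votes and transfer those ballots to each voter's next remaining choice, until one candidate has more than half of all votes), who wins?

Round 1: Quinn 6, Ben 8, Sam 15, Omar 20, Dev 15, Carla 0. Carla eliminated.
Round 2: Quinn 6, Ben 8, Sam 15, Omar 20, Dev 15. Quinn eliminated.
Round 3: Ben 8, Sam 21, Omar 20, Dev 15. Ben eliminated.
Round 4: Sam 21, Omar 28, Dev 15. Dev eliminated.
Round 5: Sam 36, Omar 28. Sam has a majority (≥33).

Sam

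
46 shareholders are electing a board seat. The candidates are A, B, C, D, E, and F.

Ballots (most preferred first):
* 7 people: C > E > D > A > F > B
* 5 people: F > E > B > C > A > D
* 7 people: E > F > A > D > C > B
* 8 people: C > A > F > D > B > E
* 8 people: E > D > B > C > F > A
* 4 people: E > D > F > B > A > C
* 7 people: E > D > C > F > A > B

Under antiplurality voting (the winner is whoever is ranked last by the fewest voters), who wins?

Last-place votes: A 8, B 21, C 4, D 5, E 8, F 0.

F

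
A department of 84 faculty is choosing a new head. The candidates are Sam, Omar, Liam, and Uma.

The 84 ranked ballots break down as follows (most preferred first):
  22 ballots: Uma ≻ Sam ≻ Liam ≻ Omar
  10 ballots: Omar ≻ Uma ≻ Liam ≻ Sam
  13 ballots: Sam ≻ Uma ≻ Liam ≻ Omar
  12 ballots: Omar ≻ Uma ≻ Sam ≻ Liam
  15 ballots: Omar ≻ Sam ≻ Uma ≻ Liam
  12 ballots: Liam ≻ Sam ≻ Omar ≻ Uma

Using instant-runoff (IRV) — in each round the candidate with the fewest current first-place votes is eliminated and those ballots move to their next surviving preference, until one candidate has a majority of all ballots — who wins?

Sam

Round 1: Sam 13, Omar 37, Liam 12, Uma 22. Liam eliminated.
Round 2: Sam 25, Omar 37, Uma 22. Uma eliminated.
Round 3: Sam 47, Omar 37. Sam has a majority (≥43).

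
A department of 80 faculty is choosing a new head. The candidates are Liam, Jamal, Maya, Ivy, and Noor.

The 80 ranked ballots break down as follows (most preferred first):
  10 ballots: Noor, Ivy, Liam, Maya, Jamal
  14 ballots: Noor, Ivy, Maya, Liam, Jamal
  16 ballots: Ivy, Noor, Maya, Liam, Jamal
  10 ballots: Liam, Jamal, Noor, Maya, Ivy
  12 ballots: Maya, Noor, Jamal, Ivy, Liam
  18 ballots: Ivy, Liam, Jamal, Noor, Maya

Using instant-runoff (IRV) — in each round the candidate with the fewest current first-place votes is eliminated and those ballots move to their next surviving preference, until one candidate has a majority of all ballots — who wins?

Round 1: Liam 10, Jamal 0, Maya 12, Ivy 34, Noor 24. Jamal eliminated.
Round 2: Liam 10, Maya 12, Ivy 34, Noor 24. Liam eliminated.
Round 3: Maya 12, Ivy 34, Noor 34. Maya eliminated.
Round 4: Ivy 34, Noor 46. Noor has a majority (≥41).

Noor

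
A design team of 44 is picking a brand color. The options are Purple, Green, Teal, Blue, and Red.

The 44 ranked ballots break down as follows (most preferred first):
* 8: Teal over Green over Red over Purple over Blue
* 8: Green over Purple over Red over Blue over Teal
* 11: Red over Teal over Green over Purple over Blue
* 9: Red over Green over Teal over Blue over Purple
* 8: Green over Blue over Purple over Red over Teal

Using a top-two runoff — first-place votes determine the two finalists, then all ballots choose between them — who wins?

Green

Round 1 first-place votes: Purple 0, Green 16, Teal 8, Blue 0, Red 20. Red and Green advance.
Runoff: Red is ranked above Green on 20 ballots, Green above Red on 24.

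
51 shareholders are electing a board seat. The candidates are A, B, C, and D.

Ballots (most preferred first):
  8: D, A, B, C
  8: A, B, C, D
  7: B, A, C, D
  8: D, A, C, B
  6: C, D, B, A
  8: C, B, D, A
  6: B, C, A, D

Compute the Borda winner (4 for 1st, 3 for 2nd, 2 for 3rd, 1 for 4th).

A: 8×3 + 8×4 + 7×3 + 8×3 + 6×1 + 8×1 + 6×2 = 127
B: 8×2 + 8×3 + 7×4 + 8×1 + 6×2 + 8×3 + 6×4 = 136
C: 8×1 + 8×2 + 7×2 + 8×2 + 6×4 + 8×4 + 6×3 = 128
D: 8×4 + 8×1 + 7×1 + 8×4 + 6×3 + 8×2 + 6×1 = 119

B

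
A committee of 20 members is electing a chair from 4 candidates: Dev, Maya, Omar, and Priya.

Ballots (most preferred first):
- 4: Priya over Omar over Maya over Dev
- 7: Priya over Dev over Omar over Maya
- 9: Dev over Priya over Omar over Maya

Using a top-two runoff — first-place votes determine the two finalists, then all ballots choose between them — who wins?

Round 1 first-place votes: Dev 9, Maya 0, Omar 0, Priya 11. Priya and Dev advance.
Runoff: Priya is ranked above Dev on 11 ballots, Dev above Priya on 9.

Priya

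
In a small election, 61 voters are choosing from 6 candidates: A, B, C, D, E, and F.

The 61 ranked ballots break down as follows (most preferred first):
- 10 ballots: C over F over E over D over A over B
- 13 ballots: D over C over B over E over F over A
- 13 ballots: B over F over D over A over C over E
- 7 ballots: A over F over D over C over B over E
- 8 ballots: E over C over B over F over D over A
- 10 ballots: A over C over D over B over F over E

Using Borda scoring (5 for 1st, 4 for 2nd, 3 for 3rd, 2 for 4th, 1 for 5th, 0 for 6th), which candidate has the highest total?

A: 10×1 + 13×0 + 13×2 + 7×5 + 8×0 + 10×5 = 121
B: 10×0 + 13×3 + 13×5 + 7×1 + 8×3 + 10×2 = 155
C: 10×5 + 13×4 + 13×1 + 7×2 + 8×4 + 10×4 = 201
D: 10×2 + 13×5 + 13×3 + 7×3 + 8×1 + 10×3 = 183
E: 10×3 + 13×2 + 13×0 + 7×0 + 8×5 + 10×0 = 96
F: 10×4 + 13×1 + 13×4 + 7×4 + 8×2 + 10×1 = 159

C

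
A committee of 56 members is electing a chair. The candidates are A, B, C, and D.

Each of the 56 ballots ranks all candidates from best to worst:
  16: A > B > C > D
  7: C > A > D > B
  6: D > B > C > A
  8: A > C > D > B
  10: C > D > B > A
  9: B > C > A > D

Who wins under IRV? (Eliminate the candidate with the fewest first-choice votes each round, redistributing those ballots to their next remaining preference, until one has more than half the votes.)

C

Round 1: A 24, B 9, C 17, D 6. D eliminated.
Round 2: A 24, B 15, C 17. B eliminated.
Round 3: A 24, C 32. C has a majority (≥29).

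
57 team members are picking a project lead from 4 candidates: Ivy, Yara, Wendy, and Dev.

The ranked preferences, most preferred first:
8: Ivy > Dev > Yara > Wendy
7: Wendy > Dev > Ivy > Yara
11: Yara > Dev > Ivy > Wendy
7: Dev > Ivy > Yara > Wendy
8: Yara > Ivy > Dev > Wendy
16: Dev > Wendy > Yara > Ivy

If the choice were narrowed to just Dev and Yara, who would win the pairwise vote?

Dev

Dev is ranked above Yara on 38 ballots; Yara above Dev on 19.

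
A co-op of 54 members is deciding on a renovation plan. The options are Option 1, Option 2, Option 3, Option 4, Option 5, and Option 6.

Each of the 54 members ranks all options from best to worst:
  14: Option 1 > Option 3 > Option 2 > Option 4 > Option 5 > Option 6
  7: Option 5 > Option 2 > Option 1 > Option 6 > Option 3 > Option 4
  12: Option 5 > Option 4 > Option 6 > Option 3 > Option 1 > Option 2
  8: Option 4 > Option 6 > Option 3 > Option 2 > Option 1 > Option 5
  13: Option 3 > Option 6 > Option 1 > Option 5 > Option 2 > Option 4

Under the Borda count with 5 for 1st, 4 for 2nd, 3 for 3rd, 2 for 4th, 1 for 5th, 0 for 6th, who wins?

Option 1: 14×5 + 7×3 + 12×1 + 8×1 + 13×3 = 150
Option 2: 14×3 + 7×4 + 12×0 + 8×2 + 13×1 = 99
Option 3: 14×4 + 7×1 + 12×2 + 8×3 + 13×5 = 176
Option 4: 14×2 + 7×0 + 12×4 + 8×5 + 13×0 = 116
Option 5: 14×1 + 7×5 + 12×5 + 8×0 + 13×2 = 135
Option 6: 14×0 + 7×2 + 12×3 + 8×4 + 13×4 = 134

Option 3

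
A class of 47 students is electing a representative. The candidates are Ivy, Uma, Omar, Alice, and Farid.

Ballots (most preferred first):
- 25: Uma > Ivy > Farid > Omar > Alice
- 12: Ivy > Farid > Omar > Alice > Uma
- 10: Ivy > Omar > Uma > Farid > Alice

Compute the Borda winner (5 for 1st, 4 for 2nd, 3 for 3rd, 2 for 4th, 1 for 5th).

Ivy

Ivy: 25×4 + 12×5 + 10×5 = 210
Uma: 25×5 + 12×1 + 10×3 = 167
Omar: 25×2 + 12×3 + 10×4 = 126
Alice: 25×1 + 12×2 + 10×1 = 59
Farid: 25×3 + 12×4 + 10×2 = 143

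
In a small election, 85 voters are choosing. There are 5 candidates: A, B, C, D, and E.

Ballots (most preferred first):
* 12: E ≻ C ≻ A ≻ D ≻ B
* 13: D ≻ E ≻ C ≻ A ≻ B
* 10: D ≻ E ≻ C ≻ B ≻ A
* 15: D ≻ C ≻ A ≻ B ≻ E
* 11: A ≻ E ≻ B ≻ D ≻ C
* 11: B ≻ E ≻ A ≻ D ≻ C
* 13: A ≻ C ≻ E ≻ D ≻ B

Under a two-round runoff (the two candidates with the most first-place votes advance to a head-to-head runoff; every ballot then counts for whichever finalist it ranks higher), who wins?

A

Round 1 first-place votes: A 24, B 11, C 0, D 38, E 12. D and A advance.
Runoff: D is ranked above A on 38 ballots, A above D on 47.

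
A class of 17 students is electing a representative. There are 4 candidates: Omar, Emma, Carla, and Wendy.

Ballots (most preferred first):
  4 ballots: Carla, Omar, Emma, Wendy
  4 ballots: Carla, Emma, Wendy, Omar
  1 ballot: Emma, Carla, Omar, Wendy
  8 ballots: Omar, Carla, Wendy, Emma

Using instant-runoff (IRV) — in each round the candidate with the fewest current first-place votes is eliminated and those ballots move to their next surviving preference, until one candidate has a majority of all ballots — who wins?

Carla

Round 1: Omar 8, Emma 1, Carla 8, Wendy 0. Wendy eliminated.
Round 2: Omar 8, Emma 1, Carla 8. Emma eliminated.
Round 3: Omar 8, Carla 9. Carla has a majority (≥9).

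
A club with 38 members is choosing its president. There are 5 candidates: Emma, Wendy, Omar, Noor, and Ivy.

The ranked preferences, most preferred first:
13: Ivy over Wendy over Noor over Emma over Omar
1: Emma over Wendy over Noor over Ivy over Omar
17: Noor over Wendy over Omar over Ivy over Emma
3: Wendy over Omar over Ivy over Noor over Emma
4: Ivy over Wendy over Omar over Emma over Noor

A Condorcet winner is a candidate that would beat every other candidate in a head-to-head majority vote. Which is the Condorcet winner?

Wendy vs Emma: 37–1
Wendy vs Omar: 38–0
Wendy vs Noor: 21–17
Wendy vs Ivy: 21–17
Wendy beats every other candidate.

Wendy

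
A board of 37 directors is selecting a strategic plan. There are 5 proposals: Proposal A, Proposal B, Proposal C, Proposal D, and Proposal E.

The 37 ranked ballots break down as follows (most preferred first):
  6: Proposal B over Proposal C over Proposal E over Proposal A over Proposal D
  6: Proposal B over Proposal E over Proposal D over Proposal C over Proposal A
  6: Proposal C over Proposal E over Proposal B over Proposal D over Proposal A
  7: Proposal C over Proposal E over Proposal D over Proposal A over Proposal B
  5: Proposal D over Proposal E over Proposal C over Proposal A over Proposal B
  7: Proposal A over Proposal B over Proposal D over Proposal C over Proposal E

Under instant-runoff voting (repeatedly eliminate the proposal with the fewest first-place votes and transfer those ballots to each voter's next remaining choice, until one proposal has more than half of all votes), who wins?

Proposal B

Round 1: Proposal A 7, Proposal B 12, Proposal C 13, Proposal D 5, Proposal E 0. Proposal E eliminated.
Round 2: Proposal A 7, Proposal B 12, Proposal C 13, Proposal D 5. Proposal D eliminated.
Round 3: Proposal A 7, Proposal B 12, Proposal C 18. Proposal A eliminated.
Round 4: Proposal B 19, Proposal C 18. Proposal B has a majority (≥19).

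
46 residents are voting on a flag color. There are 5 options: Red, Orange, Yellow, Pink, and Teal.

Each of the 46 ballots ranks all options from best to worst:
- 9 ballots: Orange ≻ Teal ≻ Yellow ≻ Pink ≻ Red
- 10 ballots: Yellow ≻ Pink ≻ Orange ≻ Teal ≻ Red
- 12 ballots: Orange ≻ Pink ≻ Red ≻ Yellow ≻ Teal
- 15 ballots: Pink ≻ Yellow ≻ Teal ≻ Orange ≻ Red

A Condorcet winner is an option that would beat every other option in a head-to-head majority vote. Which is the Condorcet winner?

Pink

Pink vs Red: 46–0
Pink vs Orange: 25–21
Pink vs Yellow: 27–19
Pink vs Teal: 37–9
Pink beats every other option.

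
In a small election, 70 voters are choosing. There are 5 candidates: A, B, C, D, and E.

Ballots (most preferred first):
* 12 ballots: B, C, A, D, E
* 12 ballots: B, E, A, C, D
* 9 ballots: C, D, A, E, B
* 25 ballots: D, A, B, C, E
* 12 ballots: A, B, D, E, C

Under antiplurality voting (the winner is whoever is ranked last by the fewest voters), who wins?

A

Last-place votes: A 0, B 9, C 12, D 12, E 37.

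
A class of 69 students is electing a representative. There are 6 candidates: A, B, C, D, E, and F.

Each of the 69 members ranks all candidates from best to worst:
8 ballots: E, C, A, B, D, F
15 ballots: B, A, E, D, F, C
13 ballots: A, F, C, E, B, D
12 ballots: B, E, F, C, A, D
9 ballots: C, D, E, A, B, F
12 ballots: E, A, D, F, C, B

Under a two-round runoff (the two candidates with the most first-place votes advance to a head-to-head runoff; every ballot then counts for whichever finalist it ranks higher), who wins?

E

Round 1 first-place votes: A 13, B 27, C 9, D 0, E 20, F 0. B and E advance.
Runoff: B is ranked above E on 27 ballots, E above B on 42.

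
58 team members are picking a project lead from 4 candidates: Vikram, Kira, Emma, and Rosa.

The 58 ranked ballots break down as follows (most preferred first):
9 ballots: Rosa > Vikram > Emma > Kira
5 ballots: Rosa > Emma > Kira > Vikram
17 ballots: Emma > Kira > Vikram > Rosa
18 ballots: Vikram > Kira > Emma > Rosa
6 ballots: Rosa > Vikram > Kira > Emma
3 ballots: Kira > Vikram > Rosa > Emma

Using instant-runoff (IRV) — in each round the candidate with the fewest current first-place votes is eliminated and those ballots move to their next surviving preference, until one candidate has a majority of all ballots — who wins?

Vikram

Round 1: Vikram 18, Kira 3, Emma 17, Rosa 20. Kira eliminated.
Round 2: Vikram 21, Emma 17, Rosa 20. Emma eliminated.
Round 3: Vikram 38, Rosa 20. Vikram has a majority (≥30).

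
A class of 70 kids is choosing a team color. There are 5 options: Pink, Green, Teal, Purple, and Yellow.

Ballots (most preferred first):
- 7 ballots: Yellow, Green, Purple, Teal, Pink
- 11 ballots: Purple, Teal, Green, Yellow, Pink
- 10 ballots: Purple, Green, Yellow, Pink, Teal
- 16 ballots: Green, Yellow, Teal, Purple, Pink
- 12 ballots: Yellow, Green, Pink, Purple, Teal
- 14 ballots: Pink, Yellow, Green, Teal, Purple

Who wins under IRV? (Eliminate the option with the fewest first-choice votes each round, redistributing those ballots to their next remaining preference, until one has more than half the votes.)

Yellow

Round 1: Pink 14, Green 16, Teal 0, Purple 21, Yellow 19. Teal eliminated.
Round 2: Pink 14, Green 16, Purple 21, Yellow 19. Pink eliminated.
Round 3: Green 16, Purple 21, Yellow 33. Green eliminated.
Round 4: Purple 21, Yellow 49. Yellow has a majority (≥36).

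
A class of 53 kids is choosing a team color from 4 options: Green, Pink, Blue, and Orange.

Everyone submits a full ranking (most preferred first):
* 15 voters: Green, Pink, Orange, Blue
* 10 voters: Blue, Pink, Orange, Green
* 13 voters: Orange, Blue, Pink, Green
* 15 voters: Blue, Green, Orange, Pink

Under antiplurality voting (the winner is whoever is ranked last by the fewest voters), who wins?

Last-place votes: Green 23, Pink 15, Blue 15, Orange 0.

Orange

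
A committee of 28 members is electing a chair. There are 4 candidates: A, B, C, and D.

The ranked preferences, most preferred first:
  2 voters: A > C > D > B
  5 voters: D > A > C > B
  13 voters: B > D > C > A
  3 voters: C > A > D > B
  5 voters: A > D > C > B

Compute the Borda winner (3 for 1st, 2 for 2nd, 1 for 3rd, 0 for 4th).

A: 2×3 + 5×2 + 13×0 + 3×2 + 5×3 = 37
B: 2×0 + 5×0 + 13×3 + 3×0 + 5×0 = 39
C: 2×2 + 5×1 + 13×1 + 3×3 + 5×1 = 36
D: 2×1 + 5×3 + 13×2 + 3×1 + 5×2 = 56

D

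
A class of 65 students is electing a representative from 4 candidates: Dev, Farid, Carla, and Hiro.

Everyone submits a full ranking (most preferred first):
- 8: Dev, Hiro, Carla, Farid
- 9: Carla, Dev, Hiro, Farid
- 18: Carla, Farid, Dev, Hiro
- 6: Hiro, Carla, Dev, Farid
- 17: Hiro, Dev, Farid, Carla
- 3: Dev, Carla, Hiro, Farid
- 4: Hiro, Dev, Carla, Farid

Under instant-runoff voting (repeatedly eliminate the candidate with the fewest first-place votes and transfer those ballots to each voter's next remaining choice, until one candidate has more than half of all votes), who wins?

Round 1: Dev 11, Farid 0, Carla 27, Hiro 27. Farid eliminated.
Round 2: Dev 11, Carla 27, Hiro 27. Dev eliminated.
Round 3: Carla 30, Hiro 35. Hiro has a majority (≥33).

Hiro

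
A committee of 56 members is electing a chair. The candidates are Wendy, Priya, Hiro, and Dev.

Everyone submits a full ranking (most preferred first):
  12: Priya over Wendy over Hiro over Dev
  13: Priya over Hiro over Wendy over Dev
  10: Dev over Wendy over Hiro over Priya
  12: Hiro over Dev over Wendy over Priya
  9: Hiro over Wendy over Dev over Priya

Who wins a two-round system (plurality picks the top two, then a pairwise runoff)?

Hiro

Round 1 first-place votes: Wendy 0, Priya 25, Hiro 21, Dev 10. Priya and Hiro advance.
Runoff: Priya is ranked above Hiro on 25 ballots, Hiro above Priya on 31.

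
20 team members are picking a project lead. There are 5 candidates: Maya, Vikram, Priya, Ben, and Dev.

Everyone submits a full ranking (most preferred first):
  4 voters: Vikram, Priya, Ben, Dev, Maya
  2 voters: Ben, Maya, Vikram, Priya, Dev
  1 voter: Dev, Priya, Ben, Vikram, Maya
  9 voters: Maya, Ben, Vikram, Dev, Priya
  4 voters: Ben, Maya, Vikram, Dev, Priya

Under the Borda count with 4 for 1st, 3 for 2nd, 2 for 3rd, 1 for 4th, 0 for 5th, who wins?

Maya: 4×0 + 2×3 + 1×0 + 9×4 + 4×3 = 54
Vikram: 4×4 + 2×2 + 1×1 + 9×2 + 4×2 = 47
Priya: 4×3 + 2×1 + 1×3 + 9×0 + 4×0 = 17
Ben: 4×2 + 2×4 + 1×2 + 9×3 + 4×4 = 61
Dev: 4×1 + 2×0 + 1×4 + 9×1 + 4×1 = 21

Ben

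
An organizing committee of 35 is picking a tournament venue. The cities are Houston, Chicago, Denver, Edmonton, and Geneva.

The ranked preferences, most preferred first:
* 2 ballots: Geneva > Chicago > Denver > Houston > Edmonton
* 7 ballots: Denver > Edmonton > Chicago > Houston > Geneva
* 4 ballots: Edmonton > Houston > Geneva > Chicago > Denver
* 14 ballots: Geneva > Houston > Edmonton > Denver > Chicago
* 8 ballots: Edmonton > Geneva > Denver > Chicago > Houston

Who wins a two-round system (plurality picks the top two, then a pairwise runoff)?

Round 1 first-place votes: Houston 0, Chicago 0, Denver 7, Edmonton 12, Geneva 16. Geneva and Edmonton advance.
Runoff: Geneva is ranked above Edmonton on 16 ballots, Edmonton above Geneva on 19.

Edmonton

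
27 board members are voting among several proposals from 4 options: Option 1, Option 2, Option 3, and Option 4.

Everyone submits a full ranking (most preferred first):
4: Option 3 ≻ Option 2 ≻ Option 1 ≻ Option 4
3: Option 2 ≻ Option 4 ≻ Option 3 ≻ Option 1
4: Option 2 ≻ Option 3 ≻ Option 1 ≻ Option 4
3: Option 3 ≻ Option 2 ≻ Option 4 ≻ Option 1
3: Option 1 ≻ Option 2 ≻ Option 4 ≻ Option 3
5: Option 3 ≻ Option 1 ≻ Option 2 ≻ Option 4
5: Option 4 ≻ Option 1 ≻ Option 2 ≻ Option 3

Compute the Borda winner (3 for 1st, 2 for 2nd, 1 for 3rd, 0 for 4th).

Option 2

Option 1: 4×1 + 3×0 + 4×1 + 3×0 + 3×3 + 5×2 + 5×2 = 37
Option 2: 4×2 + 3×3 + 4×3 + 3×2 + 3×2 + 5×1 + 5×1 = 51
Option 3: 4×3 + 3×1 + 4×2 + 3×3 + 3×0 + 5×3 + 5×0 = 47
Option 4: 4×0 + 3×2 + 4×0 + 3×1 + 3×1 + 5×0 + 5×3 = 27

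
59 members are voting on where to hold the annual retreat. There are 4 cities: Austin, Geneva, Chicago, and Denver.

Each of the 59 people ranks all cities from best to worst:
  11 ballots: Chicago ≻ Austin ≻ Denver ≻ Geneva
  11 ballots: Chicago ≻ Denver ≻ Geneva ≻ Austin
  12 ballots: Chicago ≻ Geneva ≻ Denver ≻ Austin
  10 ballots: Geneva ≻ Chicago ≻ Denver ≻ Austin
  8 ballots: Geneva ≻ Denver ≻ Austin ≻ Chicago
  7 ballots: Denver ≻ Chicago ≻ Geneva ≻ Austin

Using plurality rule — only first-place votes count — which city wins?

Chicago

First-place votes: Austin 0, Geneva 18, Chicago 34, Denver 7.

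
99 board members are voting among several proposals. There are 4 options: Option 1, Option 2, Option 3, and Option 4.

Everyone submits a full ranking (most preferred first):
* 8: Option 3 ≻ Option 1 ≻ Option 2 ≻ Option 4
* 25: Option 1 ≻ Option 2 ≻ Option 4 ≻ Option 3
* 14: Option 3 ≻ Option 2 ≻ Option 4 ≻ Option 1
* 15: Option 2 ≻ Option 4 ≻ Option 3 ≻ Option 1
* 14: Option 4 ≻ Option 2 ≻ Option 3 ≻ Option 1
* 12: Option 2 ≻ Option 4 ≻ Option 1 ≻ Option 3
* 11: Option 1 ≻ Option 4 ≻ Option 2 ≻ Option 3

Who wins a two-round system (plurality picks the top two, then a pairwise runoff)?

Option 2

Round 1 first-place votes: Option 1 36, Option 2 27, Option 3 22, Option 4 14. Option 1 and Option 2 advance.
Runoff: Option 1 is ranked above Option 2 on 44 ballots, Option 2 above Option 1 on 55.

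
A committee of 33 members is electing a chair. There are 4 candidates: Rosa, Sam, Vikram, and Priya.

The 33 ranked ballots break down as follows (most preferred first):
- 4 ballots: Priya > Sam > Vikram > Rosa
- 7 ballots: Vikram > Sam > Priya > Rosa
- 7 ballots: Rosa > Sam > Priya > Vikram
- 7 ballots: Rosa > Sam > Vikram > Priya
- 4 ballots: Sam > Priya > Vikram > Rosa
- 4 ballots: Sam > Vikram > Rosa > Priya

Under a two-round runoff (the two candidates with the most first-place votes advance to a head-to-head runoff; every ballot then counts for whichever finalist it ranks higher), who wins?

Round 1 first-place votes: Rosa 14, Sam 8, Vikram 7, Priya 4. Rosa and Sam advance.
Runoff: Rosa is ranked above Sam on 14 ballots, Sam above Rosa on 19.

Sam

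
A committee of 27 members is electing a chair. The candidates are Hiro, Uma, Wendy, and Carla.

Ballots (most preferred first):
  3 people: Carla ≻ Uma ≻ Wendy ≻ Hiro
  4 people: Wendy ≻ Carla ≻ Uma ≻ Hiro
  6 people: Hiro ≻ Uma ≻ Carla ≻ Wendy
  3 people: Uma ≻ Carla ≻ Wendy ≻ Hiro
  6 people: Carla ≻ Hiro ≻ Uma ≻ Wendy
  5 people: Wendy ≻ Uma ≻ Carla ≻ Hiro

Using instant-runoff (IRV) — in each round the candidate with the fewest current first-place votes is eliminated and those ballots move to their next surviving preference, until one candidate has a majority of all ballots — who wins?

Round 1: Hiro 6, Uma 3, Wendy 9, Carla 9. Uma eliminated.
Round 2: Hiro 6, Wendy 9, Carla 12. Hiro eliminated.
Round 3: Wendy 9, Carla 18. Carla has a majority (≥14).

Carla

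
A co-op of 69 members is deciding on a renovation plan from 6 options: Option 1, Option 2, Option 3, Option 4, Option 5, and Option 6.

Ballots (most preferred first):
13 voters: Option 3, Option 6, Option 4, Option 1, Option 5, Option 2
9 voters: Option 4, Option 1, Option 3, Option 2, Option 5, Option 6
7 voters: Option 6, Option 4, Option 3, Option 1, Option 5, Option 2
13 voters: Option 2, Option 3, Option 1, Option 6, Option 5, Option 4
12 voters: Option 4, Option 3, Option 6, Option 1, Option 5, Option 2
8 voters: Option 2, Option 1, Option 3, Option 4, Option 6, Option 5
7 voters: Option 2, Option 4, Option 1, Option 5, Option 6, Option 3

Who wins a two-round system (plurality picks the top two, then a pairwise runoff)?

Round 1 first-place votes: Option 1 0, Option 2 28, Option 3 13, Option 4 21, Option 5 0, Option 6 7. Option 2 and Option 4 advance.
Runoff: Option 2 is ranked above Option 4 on 28 ballots, Option 4 above Option 2 on 41.

Option 4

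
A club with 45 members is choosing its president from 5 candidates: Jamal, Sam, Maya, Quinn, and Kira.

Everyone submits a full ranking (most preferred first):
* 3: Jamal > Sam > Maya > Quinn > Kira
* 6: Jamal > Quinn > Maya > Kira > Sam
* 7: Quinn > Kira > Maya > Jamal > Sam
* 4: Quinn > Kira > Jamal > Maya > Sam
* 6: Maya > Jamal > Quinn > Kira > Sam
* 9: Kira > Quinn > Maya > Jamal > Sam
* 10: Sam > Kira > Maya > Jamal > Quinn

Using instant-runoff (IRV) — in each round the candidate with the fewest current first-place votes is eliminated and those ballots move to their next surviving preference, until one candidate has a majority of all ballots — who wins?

Round 1: Jamal 9, Sam 10, Maya 6, Quinn 11, Kira 9. Maya eliminated.
Round 2: Jamal 15, Sam 10, Quinn 11, Kira 9. Kira eliminated.
Round 3: Jamal 15, Sam 10, Quinn 20. Sam eliminated.
Round 4: Jamal 25, Quinn 20. Jamal has a majority (≥23).

Jamal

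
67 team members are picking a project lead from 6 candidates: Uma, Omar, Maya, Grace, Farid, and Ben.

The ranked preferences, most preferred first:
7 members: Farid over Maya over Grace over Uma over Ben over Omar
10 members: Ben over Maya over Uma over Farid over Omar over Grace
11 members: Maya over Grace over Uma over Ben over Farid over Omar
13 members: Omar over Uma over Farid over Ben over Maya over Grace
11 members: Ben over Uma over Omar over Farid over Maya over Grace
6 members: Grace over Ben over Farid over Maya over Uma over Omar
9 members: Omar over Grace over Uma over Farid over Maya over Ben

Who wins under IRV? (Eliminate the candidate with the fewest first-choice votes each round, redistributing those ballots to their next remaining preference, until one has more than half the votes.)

Ben

Round 1: Uma 0, Omar 22, Maya 11, Grace 6, Farid 7, Ben 21. Uma eliminated.
Round 2: Omar 22, Maya 11, Grace 6, Farid 7, Ben 21. Grace eliminated.
Round 3: Omar 22, Maya 11, Farid 7, Ben 27. Farid eliminated.
Round 4: Omar 22, Maya 18, Ben 27. Maya eliminated.
Round 5: Omar 22, Ben 45. Ben has a majority (≥34).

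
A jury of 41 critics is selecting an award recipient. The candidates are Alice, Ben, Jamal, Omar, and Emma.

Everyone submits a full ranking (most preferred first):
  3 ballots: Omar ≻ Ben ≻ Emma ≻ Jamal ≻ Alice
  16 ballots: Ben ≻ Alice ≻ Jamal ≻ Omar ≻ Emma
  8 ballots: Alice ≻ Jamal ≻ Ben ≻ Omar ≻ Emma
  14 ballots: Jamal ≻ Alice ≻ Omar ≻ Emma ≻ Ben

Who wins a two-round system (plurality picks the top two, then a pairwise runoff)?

Jamal

Round 1 first-place votes: Alice 8, Ben 16, Jamal 14, Omar 3, Emma 0. Ben and Jamal advance.
Runoff: Ben is ranked above Jamal on 19 ballots, Jamal above Ben on 22.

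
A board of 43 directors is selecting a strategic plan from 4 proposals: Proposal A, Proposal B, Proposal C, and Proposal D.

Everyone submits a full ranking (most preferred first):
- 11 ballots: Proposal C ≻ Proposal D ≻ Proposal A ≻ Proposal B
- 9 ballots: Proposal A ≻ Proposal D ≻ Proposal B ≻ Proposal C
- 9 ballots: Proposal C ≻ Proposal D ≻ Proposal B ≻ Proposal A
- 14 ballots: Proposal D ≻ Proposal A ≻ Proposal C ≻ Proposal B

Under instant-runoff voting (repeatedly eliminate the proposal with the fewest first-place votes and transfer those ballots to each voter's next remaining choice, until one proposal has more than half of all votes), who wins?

Proposal D

Round 1: Proposal A 9, Proposal B 0, Proposal C 20, Proposal D 14. Proposal B eliminated.
Round 2: Proposal A 9, Proposal C 20, Proposal D 14. Proposal A eliminated.
Round 3: Proposal C 20, Proposal D 23. Proposal D has a majority (≥22).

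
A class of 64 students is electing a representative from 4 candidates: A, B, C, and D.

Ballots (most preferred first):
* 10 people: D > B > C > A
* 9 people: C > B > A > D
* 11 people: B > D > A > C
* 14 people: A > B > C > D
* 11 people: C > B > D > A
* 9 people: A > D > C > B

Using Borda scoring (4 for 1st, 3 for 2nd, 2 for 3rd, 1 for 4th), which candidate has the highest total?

B

A: 10×1 + 9×2 + 11×2 + 14×4 + 11×1 + 9×4 = 153
B: 10×3 + 9×3 + 11×4 + 14×3 + 11×3 + 9×1 = 185
C: 10×2 + 9×4 + 11×1 + 14×2 + 11×4 + 9×2 = 157
D: 10×4 + 9×1 + 11×3 + 14×1 + 11×2 + 9×3 = 145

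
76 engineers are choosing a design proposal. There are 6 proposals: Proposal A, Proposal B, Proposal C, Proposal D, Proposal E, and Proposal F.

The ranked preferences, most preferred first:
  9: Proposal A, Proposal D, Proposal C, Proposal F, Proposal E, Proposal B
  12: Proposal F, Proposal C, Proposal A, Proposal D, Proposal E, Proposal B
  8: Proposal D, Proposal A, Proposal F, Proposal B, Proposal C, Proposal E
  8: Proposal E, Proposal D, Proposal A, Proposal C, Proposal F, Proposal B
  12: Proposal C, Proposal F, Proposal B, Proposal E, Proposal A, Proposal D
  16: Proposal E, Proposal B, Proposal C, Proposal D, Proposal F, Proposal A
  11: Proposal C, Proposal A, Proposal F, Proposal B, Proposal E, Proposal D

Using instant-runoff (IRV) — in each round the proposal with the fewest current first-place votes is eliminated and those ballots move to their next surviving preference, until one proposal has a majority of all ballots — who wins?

Proposal C

Round 1: Proposal A 9, Proposal B 0, Proposal C 23, Proposal D 8, Proposal E 24, Proposal F 12. Proposal B eliminated.
Round 2: Proposal A 9, Proposal C 23, Proposal D 8, Proposal E 24, Proposal F 12. Proposal D eliminated.
Round 3: Proposal A 17, Proposal C 23, Proposal E 24, Proposal F 12. Proposal F eliminated.
Round 4: Proposal A 17, Proposal C 35, Proposal E 24. Proposal A eliminated.
Round 5: Proposal C 52, Proposal E 24. Proposal C has a majority (≥39).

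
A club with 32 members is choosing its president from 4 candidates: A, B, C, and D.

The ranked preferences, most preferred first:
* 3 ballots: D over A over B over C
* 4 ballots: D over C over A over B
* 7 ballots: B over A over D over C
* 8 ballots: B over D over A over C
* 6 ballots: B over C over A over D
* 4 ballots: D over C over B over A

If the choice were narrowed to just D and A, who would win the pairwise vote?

D

D is ranked above A on 19 ballots; A above D on 13.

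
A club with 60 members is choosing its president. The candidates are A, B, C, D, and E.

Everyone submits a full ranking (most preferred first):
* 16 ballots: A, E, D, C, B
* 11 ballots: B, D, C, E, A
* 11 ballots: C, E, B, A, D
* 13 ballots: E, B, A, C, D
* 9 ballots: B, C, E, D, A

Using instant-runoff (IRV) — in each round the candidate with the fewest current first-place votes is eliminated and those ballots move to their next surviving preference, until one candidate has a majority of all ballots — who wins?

E

Round 1: A 16, B 20, C 11, D 0, E 13. D eliminated.
Round 2: A 16, B 20, C 11, E 13. C eliminated.
Round 3: A 16, B 20, E 24. A eliminated.
Round 4: B 20, E 40. E has a majority (≥31).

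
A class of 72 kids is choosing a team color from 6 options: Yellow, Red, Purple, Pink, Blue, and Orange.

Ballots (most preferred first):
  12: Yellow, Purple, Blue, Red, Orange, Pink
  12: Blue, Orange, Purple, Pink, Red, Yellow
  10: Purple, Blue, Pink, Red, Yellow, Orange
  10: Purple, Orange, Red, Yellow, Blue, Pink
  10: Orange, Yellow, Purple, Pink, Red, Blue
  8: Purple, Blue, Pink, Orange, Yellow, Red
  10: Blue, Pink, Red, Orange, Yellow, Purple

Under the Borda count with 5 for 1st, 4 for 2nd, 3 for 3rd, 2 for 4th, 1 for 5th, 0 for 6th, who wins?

Purple

Yellow: 12×5 + 12×0 + 10×1 + 10×2 + 10×4 + 8×1 + 10×1 = 148
Red: 12×2 + 12×1 + 10×2 + 10×3 + 10×1 + 8×0 + 10×3 = 126
Purple: 12×4 + 12×3 + 10×5 + 10×5 + 10×3 + 8×5 + 10×0 = 254
Pink: 12×0 + 12×2 + 10×3 + 10×0 + 10×2 + 8×3 + 10×4 = 138
Blue: 12×3 + 12×5 + 10×4 + 10×1 + 10×0 + 8×4 + 10×5 = 228
Orange: 12×1 + 12×4 + 10×0 + 10×4 + 10×5 + 8×2 + 10×2 = 186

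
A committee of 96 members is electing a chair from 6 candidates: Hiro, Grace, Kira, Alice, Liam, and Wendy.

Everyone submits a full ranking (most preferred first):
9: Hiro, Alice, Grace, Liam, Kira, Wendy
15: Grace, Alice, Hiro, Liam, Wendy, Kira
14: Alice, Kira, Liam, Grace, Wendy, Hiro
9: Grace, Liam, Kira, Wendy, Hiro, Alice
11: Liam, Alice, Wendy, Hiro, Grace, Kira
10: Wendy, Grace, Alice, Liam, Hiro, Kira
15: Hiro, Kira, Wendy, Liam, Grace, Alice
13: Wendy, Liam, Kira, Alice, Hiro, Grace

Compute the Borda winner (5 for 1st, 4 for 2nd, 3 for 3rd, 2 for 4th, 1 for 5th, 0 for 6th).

Hiro: 9×5 + 15×3 + 14×0 + 9×1 + 11×2 + 10×1 + 15×5 + 13×1 = 219
Grace: 9×3 + 15×5 + 14×2 + 9×5 + 11×1 + 10×4 + 15×1 + 13×0 = 241
Kira: 9×1 + 15×0 + 14×4 + 9×3 + 11×0 + 10×0 + 15×4 + 13×3 = 191
Alice: 9×4 + 15×4 + 14×5 + 9×0 + 11×4 + 10×3 + 15×0 + 13×2 = 266
Liam: 9×2 + 15×2 + 14×3 + 9×4 + 11×5 + 10×2 + 15×2 + 13×4 = 283
Wendy: 9×0 + 15×1 + 14×1 + 9×2 + 11×3 + 10×5 + 15×3 + 13×5 = 240

Liam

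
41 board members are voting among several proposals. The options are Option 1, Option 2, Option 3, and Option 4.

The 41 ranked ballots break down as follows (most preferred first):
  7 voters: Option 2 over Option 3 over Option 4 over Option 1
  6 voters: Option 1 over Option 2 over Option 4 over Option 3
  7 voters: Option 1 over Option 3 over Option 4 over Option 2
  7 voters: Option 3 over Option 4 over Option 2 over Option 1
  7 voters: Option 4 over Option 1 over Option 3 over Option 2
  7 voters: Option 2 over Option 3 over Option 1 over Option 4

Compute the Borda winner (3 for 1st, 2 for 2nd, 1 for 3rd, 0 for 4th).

Option 1: 7×0 + 6×3 + 7×3 + 7×0 + 7×2 + 7×1 = 60
Option 2: 7×3 + 6×2 + 7×0 + 7×1 + 7×0 + 7×3 = 61
Option 3: 7×2 + 6×0 + 7×2 + 7×3 + 7×1 + 7×2 = 70
Option 4: 7×1 + 6×1 + 7×1 + 7×2 + 7×3 + 7×0 = 55

Option 3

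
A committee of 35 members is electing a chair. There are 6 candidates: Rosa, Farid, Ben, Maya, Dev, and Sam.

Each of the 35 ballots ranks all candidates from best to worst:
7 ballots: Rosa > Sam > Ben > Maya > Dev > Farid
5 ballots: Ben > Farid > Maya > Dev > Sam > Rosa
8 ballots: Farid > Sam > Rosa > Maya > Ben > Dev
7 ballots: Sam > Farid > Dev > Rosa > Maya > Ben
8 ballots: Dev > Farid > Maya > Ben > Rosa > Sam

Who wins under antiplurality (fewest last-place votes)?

Maya

Last-place votes: Rosa 5, Farid 7, Ben 7, Maya 0, Dev 8, Sam 8.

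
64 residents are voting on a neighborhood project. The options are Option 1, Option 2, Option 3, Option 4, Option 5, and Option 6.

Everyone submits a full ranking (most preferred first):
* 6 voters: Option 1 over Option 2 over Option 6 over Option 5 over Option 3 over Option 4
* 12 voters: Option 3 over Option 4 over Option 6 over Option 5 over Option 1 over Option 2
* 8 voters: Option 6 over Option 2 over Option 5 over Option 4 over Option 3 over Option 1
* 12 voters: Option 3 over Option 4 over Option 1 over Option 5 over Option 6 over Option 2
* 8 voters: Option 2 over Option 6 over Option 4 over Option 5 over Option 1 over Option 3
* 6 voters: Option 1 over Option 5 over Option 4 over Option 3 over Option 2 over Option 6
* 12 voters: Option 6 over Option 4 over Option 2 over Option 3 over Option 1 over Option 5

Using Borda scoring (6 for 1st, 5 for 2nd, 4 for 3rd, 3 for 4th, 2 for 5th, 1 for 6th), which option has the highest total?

Option 1: 6×6 + 12×2 + 8×1 + 12×4 + 8×2 + 6×6 + 12×2 = 192
Option 2: 6×5 + 12×1 + 8×5 + 12×1 + 8×6 + 6×2 + 12×4 = 202
Option 3: 6×2 + 12×6 + 8×2 + 12×6 + 8×1 + 6×3 + 12×3 = 234
Option 4: 6×1 + 12×5 + 8×3 + 12×5 + 8×4 + 6×4 + 12×5 = 266
Option 5: 6×3 + 12×3 + 8×4 + 12×3 + 8×3 + 6×5 + 12×1 = 188
Option 6: 6×4 + 12×4 + 8×6 + 12×2 + 8×5 + 6×1 + 12×6 = 262

Option 4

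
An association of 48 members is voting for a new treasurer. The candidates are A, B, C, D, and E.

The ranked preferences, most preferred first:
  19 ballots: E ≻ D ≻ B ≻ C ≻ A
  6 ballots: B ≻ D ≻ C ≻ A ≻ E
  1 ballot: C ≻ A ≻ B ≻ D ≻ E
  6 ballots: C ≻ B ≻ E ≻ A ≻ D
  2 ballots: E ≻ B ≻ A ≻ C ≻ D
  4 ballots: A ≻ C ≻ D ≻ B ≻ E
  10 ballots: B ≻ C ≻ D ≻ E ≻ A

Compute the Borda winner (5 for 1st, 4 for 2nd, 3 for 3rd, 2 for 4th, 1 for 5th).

A: 19×1 + 6×2 + 1×4 + 6×2 + 2×3 + 4×5 + 10×1 = 83
B: 19×3 + 6×5 + 1×3 + 6×4 + 2×4 + 4×2 + 10×5 = 180
C: 19×2 + 6×3 + 1×5 + 6×5 + 2×2 + 4×4 + 10×4 = 151
D: 19×4 + 6×4 + 1×2 + 6×1 + 2×1 + 4×3 + 10×3 = 152
E: 19×5 + 6×1 + 1×1 + 6×3 + 2×5 + 4×1 + 10×2 = 154

B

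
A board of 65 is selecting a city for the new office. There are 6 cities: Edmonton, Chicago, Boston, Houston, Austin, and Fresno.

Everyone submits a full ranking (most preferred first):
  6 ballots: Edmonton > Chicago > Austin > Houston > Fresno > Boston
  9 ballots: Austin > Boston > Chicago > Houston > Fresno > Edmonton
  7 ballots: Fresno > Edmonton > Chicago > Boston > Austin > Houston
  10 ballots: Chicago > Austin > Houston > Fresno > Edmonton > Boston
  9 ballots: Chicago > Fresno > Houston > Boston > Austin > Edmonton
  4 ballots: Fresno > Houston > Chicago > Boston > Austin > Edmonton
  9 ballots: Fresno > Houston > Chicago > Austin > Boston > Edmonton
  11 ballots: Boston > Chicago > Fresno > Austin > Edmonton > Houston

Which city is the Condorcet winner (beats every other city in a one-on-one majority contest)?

Chicago vs Edmonton: 52–13
Chicago vs Boston: 45–20
Chicago vs Houston: 52–13
Chicago vs Austin: 56–9
Chicago vs Fresno: 45–20
Chicago beats every other city.

Chicago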